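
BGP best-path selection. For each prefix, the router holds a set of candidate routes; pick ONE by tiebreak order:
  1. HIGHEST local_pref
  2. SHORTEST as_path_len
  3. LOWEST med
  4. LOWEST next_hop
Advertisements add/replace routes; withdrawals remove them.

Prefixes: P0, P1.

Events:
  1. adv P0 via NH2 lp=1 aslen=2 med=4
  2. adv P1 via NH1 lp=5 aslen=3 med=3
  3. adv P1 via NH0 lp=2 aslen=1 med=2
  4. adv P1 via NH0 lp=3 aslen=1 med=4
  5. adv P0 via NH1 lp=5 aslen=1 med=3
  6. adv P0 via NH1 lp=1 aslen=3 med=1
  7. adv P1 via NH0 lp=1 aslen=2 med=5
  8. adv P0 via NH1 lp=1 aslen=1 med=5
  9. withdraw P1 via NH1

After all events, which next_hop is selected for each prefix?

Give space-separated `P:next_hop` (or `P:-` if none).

Op 1: best P0=NH2 P1=-
Op 2: best P0=NH2 P1=NH1
Op 3: best P0=NH2 P1=NH1
Op 4: best P0=NH2 P1=NH1
Op 5: best P0=NH1 P1=NH1
Op 6: best P0=NH2 P1=NH1
Op 7: best P0=NH2 P1=NH1
Op 8: best P0=NH1 P1=NH1
Op 9: best P0=NH1 P1=NH0

Answer: P0:NH1 P1:NH0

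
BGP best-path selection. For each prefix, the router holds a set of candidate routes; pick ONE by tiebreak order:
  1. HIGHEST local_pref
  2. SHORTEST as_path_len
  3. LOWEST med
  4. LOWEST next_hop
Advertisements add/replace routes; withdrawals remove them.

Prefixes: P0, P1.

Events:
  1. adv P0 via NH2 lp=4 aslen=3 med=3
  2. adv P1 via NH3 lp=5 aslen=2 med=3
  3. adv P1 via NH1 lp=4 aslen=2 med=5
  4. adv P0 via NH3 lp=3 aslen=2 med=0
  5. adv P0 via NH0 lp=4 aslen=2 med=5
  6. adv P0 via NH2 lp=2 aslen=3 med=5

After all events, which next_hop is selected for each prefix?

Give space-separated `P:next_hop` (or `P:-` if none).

Answer: P0:NH0 P1:NH3

Derivation:
Op 1: best P0=NH2 P1=-
Op 2: best P0=NH2 P1=NH3
Op 3: best P0=NH2 P1=NH3
Op 4: best P0=NH2 P1=NH3
Op 5: best P0=NH0 P1=NH3
Op 6: best P0=NH0 P1=NH3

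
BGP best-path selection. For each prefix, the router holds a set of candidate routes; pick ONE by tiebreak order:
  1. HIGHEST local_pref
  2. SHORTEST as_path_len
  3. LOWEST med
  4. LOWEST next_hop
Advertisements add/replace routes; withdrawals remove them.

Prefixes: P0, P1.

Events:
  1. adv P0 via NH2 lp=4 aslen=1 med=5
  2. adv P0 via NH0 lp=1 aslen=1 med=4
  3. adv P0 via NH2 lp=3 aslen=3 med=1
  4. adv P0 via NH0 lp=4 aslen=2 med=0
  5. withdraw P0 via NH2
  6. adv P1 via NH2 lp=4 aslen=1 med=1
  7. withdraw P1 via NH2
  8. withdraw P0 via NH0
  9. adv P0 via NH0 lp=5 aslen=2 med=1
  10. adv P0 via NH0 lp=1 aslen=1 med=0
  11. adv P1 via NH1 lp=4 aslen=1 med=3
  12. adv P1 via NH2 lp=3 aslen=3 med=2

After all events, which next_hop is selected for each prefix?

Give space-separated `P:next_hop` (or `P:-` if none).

Op 1: best P0=NH2 P1=-
Op 2: best P0=NH2 P1=-
Op 3: best P0=NH2 P1=-
Op 4: best P0=NH0 P1=-
Op 5: best P0=NH0 P1=-
Op 6: best P0=NH0 P1=NH2
Op 7: best P0=NH0 P1=-
Op 8: best P0=- P1=-
Op 9: best P0=NH0 P1=-
Op 10: best P0=NH0 P1=-
Op 11: best P0=NH0 P1=NH1
Op 12: best P0=NH0 P1=NH1

Answer: P0:NH0 P1:NH1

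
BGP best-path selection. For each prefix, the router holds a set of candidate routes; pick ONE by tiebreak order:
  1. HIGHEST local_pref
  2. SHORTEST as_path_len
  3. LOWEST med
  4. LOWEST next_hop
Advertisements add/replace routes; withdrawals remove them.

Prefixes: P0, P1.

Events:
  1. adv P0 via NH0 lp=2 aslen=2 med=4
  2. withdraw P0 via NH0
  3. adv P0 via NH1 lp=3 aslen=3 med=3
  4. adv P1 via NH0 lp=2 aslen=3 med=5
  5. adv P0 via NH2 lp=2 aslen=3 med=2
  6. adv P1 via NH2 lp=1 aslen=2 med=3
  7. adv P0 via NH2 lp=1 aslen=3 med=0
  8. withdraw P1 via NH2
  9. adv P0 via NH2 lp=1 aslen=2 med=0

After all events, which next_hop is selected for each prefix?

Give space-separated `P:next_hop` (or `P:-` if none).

Op 1: best P0=NH0 P1=-
Op 2: best P0=- P1=-
Op 3: best P0=NH1 P1=-
Op 4: best P0=NH1 P1=NH0
Op 5: best P0=NH1 P1=NH0
Op 6: best P0=NH1 P1=NH0
Op 7: best P0=NH1 P1=NH0
Op 8: best P0=NH1 P1=NH0
Op 9: best P0=NH1 P1=NH0

Answer: P0:NH1 P1:NH0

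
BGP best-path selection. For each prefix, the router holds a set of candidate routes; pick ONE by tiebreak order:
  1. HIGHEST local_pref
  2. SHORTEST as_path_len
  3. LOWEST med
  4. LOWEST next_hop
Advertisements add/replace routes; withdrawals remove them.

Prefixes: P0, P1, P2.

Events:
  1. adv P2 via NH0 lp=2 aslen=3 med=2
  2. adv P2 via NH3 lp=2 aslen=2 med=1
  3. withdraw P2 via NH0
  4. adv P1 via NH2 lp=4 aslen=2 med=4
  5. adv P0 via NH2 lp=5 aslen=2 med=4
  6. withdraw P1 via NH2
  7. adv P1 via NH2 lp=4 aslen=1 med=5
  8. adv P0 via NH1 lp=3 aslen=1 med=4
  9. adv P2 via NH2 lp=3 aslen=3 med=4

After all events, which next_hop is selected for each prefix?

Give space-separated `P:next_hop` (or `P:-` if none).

Op 1: best P0=- P1=- P2=NH0
Op 2: best P0=- P1=- P2=NH3
Op 3: best P0=- P1=- P2=NH3
Op 4: best P0=- P1=NH2 P2=NH3
Op 5: best P0=NH2 P1=NH2 P2=NH3
Op 6: best P0=NH2 P1=- P2=NH3
Op 7: best P0=NH2 P1=NH2 P2=NH3
Op 8: best P0=NH2 P1=NH2 P2=NH3
Op 9: best P0=NH2 P1=NH2 P2=NH2

Answer: P0:NH2 P1:NH2 P2:NH2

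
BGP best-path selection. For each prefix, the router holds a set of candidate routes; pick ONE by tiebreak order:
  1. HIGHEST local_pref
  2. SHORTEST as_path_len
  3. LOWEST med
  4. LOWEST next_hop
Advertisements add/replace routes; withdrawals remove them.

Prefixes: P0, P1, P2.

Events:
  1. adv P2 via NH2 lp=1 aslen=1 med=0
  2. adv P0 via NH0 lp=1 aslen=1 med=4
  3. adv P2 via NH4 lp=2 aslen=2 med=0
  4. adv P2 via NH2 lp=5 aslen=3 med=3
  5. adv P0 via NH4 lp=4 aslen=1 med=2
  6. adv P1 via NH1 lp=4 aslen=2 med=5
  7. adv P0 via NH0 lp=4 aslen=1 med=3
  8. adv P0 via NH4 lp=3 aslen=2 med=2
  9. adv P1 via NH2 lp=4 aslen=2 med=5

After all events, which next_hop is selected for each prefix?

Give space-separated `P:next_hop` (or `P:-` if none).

Answer: P0:NH0 P1:NH1 P2:NH2

Derivation:
Op 1: best P0=- P1=- P2=NH2
Op 2: best P0=NH0 P1=- P2=NH2
Op 3: best P0=NH0 P1=- P2=NH4
Op 4: best P0=NH0 P1=- P2=NH2
Op 5: best P0=NH4 P1=- P2=NH2
Op 6: best P0=NH4 P1=NH1 P2=NH2
Op 7: best P0=NH4 P1=NH1 P2=NH2
Op 8: best P0=NH0 P1=NH1 P2=NH2
Op 9: best P0=NH0 P1=NH1 P2=NH2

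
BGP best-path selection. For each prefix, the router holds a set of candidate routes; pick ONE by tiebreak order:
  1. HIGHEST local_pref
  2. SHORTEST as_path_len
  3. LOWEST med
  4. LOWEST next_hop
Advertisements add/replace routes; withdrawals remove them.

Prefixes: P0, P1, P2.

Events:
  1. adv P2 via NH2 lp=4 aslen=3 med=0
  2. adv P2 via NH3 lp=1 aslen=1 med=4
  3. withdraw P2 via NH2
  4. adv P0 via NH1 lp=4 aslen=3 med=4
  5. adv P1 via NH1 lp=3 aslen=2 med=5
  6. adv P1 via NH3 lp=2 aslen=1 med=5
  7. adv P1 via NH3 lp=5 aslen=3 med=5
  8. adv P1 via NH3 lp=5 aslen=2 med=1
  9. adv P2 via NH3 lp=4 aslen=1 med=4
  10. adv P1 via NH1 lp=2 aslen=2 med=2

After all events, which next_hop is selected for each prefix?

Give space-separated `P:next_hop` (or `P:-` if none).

Answer: P0:NH1 P1:NH3 P2:NH3

Derivation:
Op 1: best P0=- P1=- P2=NH2
Op 2: best P0=- P1=- P2=NH2
Op 3: best P0=- P1=- P2=NH3
Op 4: best P0=NH1 P1=- P2=NH3
Op 5: best P0=NH1 P1=NH1 P2=NH3
Op 6: best P0=NH1 P1=NH1 P2=NH3
Op 7: best P0=NH1 P1=NH3 P2=NH3
Op 8: best P0=NH1 P1=NH3 P2=NH3
Op 9: best P0=NH1 P1=NH3 P2=NH3
Op 10: best P0=NH1 P1=NH3 P2=NH3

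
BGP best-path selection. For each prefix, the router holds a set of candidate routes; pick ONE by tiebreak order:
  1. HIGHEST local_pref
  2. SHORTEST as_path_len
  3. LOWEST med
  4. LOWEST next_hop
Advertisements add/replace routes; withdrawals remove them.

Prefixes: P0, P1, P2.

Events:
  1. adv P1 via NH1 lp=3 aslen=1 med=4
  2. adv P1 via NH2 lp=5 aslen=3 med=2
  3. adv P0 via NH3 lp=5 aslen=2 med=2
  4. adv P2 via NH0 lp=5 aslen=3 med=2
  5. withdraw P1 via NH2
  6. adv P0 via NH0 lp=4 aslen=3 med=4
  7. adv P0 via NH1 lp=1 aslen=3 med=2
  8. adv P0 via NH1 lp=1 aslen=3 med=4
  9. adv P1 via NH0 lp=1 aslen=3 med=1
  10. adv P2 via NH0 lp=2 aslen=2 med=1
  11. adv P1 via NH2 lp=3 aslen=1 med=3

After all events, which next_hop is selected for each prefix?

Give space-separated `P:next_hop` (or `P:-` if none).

Op 1: best P0=- P1=NH1 P2=-
Op 2: best P0=- P1=NH2 P2=-
Op 3: best P0=NH3 P1=NH2 P2=-
Op 4: best P0=NH3 P1=NH2 P2=NH0
Op 5: best P0=NH3 P1=NH1 P2=NH0
Op 6: best P0=NH3 P1=NH1 P2=NH0
Op 7: best P0=NH3 P1=NH1 P2=NH0
Op 8: best P0=NH3 P1=NH1 P2=NH0
Op 9: best P0=NH3 P1=NH1 P2=NH0
Op 10: best P0=NH3 P1=NH1 P2=NH0
Op 11: best P0=NH3 P1=NH2 P2=NH0

Answer: P0:NH3 P1:NH2 P2:NH0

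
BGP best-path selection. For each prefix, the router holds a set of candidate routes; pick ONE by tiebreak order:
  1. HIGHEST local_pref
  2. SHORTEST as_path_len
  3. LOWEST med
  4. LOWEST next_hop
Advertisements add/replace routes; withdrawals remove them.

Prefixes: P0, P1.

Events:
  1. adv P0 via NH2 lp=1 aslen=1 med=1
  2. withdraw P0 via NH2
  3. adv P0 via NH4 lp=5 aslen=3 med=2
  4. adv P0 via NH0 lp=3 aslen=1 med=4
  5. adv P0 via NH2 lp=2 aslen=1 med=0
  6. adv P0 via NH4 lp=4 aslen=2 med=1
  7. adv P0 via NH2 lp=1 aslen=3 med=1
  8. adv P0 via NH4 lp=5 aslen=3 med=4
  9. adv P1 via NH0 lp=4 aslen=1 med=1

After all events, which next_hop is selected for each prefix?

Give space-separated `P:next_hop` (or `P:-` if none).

Answer: P0:NH4 P1:NH0

Derivation:
Op 1: best P0=NH2 P1=-
Op 2: best P0=- P1=-
Op 3: best P0=NH4 P1=-
Op 4: best P0=NH4 P1=-
Op 5: best P0=NH4 P1=-
Op 6: best P0=NH4 P1=-
Op 7: best P0=NH4 P1=-
Op 8: best P0=NH4 P1=-
Op 9: best P0=NH4 P1=NH0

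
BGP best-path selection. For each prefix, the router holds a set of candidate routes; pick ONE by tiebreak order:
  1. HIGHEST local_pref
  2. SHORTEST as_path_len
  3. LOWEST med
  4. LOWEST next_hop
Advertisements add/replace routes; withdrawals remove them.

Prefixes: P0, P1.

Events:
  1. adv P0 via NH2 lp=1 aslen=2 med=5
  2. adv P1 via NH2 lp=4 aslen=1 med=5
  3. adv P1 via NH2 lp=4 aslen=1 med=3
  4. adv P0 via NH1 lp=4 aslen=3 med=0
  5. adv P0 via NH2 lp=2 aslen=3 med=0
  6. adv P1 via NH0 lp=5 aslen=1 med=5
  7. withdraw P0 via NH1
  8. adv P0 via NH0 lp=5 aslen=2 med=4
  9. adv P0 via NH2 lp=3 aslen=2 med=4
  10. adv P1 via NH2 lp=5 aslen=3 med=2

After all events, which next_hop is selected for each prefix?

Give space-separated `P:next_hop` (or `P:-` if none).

Answer: P0:NH0 P1:NH0

Derivation:
Op 1: best P0=NH2 P1=-
Op 2: best P0=NH2 P1=NH2
Op 3: best P0=NH2 P1=NH2
Op 4: best P0=NH1 P1=NH2
Op 5: best P0=NH1 P1=NH2
Op 6: best P0=NH1 P1=NH0
Op 7: best P0=NH2 P1=NH0
Op 8: best P0=NH0 P1=NH0
Op 9: best P0=NH0 P1=NH0
Op 10: best P0=NH0 P1=NH0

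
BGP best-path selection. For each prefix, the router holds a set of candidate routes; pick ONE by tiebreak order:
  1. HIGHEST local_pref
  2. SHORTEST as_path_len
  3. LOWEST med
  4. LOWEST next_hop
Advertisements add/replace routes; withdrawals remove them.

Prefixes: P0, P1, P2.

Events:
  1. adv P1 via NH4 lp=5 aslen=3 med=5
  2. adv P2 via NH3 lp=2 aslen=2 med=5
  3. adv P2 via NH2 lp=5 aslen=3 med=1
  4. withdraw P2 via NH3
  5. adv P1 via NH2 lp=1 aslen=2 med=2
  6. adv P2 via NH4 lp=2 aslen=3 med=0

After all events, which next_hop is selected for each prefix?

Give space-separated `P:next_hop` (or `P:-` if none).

Op 1: best P0=- P1=NH4 P2=-
Op 2: best P0=- P1=NH4 P2=NH3
Op 3: best P0=- P1=NH4 P2=NH2
Op 4: best P0=- P1=NH4 P2=NH2
Op 5: best P0=- P1=NH4 P2=NH2
Op 6: best P0=- P1=NH4 P2=NH2

Answer: P0:- P1:NH4 P2:NH2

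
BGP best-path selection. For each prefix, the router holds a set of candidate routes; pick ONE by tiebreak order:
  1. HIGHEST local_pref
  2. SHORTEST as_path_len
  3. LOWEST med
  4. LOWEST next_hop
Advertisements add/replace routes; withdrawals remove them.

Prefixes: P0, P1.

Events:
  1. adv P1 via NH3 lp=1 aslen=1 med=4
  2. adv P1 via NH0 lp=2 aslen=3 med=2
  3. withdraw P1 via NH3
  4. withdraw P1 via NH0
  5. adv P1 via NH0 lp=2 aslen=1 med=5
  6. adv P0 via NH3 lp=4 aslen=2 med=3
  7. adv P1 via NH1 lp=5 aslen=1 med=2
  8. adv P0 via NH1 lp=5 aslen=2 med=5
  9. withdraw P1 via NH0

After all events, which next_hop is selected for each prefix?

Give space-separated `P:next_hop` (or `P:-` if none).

Answer: P0:NH1 P1:NH1

Derivation:
Op 1: best P0=- P1=NH3
Op 2: best P0=- P1=NH0
Op 3: best P0=- P1=NH0
Op 4: best P0=- P1=-
Op 5: best P0=- P1=NH0
Op 6: best P0=NH3 P1=NH0
Op 7: best P0=NH3 P1=NH1
Op 8: best P0=NH1 P1=NH1
Op 9: best P0=NH1 P1=NH1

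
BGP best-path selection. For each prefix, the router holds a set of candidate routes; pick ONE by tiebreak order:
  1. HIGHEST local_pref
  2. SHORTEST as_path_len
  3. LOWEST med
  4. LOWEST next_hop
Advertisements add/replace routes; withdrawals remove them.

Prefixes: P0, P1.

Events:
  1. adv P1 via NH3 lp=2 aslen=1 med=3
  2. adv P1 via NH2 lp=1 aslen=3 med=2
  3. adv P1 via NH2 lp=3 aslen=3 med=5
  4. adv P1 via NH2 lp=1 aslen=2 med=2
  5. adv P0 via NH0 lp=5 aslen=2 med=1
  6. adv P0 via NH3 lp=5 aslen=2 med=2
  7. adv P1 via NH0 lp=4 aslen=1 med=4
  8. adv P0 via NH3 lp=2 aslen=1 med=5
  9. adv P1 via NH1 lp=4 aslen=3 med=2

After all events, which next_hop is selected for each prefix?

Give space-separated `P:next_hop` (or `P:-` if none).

Answer: P0:NH0 P1:NH0

Derivation:
Op 1: best P0=- P1=NH3
Op 2: best P0=- P1=NH3
Op 3: best P0=- P1=NH2
Op 4: best P0=- P1=NH3
Op 5: best P0=NH0 P1=NH3
Op 6: best P0=NH0 P1=NH3
Op 7: best P0=NH0 P1=NH0
Op 8: best P0=NH0 P1=NH0
Op 9: best P0=NH0 P1=NH0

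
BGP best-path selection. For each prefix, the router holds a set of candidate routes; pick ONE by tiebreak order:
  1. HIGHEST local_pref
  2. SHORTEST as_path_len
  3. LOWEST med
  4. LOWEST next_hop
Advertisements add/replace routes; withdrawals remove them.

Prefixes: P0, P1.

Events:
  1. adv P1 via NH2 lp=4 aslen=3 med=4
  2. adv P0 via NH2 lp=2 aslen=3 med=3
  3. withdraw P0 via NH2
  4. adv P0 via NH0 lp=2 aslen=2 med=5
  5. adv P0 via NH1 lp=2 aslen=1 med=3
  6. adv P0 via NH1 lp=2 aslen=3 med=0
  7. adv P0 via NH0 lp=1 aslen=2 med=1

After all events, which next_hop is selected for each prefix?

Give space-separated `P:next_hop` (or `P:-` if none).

Op 1: best P0=- P1=NH2
Op 2: best P0=NH2 P1=NH2
Op 3: best P0=- P1=NH2
Op 4: best P0=NH0 P1=NH2
Op 5: best P0=NH1 P1=NH2
Op 6: best P0=NH0 P1=NH2
Op 7: best P0=NH1 P1=NH2

Answer: P0:NH1 P1:NH2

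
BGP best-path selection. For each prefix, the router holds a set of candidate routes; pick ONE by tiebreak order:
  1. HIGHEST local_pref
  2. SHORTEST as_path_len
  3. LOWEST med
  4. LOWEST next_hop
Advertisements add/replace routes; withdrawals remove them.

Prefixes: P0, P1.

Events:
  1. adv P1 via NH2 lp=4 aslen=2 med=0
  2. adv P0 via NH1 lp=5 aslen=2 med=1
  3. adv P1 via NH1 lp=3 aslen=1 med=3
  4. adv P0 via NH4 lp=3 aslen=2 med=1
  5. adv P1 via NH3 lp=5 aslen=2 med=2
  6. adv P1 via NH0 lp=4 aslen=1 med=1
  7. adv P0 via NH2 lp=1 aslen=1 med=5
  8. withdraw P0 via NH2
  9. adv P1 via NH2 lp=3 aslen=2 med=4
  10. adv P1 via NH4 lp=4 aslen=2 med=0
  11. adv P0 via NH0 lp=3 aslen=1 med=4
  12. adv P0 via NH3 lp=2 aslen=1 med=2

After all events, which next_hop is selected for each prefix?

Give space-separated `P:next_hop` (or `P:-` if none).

Answer: P0:NH1 P1:NH3

Derivation:
Op 1: best P0=- P1=NH2
Op 2: best P0=NH1 P1=NH2
Op 3: best P0=NH1 P1=NH2
Op 4: best P0=NH1 P1=NH2
Op 5: best P0=NH1 P1=NH3
Op 6: best P0=NH1 P1=NH3
Op 7: best P0=NH1 P1=NH3
Op 8: best P0=NH1 P1=NH3
Op 9: best P0=NH1 P1=NH3
Op 10: best P0=NH1 P1=NH3
Op 11: best P0=NH1 P1=NH3
Op 12: best P0=NH1 P1=NH3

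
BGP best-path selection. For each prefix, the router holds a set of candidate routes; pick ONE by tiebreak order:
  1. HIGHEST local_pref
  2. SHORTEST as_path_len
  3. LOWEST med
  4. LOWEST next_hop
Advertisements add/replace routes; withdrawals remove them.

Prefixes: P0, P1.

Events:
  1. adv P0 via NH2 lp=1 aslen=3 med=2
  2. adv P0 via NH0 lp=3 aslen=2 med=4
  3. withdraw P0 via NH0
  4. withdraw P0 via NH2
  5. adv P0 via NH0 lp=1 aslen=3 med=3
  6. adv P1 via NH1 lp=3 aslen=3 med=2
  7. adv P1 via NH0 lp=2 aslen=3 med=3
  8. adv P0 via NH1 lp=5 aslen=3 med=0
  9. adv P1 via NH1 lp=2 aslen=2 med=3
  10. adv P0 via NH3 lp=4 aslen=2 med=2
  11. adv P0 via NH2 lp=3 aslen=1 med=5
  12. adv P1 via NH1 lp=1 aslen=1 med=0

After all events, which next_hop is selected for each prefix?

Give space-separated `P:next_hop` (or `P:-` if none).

Op 1: best P0=NH2 P1=-
Op 2: best P0=NH0 P1=-
Op 3: best P0=NH2 P1=-
Op 4: best P0=- P1=-
Op 5: best P0=NH0 P1=-
Op 6: best P0=NH0 P1=NH1
Op 7: best P0=NH0 P1=NH1
Op 8: best P0=NH1 P1=NH1
Op 9: best P0=NH1 P1=NH1
Op 10: best P0=NH1 P1=NH1
Op 11: best P0=NH1 P1=NH1
Op 12: best P0=NH1 P1=NH0

Answer: P0:NH1 P1:NH0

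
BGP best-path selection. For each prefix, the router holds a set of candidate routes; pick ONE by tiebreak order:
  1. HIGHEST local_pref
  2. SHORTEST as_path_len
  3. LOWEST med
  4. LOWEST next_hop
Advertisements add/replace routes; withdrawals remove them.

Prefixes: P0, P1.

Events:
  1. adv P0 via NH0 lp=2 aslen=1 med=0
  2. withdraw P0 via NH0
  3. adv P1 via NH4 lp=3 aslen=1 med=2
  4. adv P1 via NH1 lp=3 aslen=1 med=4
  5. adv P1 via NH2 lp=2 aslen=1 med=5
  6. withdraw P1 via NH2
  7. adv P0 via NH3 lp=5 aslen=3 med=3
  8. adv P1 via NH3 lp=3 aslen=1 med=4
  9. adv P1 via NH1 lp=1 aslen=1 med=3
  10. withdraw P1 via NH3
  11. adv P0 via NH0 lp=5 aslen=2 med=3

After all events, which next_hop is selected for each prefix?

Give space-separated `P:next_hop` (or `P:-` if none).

Answer: P0:NH0 P1:NH4

Derivation:
Op 1: best P0=NH0 P1=-
Op 2: best P0=- P1=-
Op 3: best P0=- P1=NH4
Op 4: best P0=- P1=NH4
Op 5: best P0=- P1=NH4
Op 6: best P0=- P1=NH4
Op 7: best P0=NH3 P1=NH4
Op 8: best P0=NH3 P1=NH4
Op 9: best P0=NH3 P1=NH4
Op 10: best P0=NH3 P1=NH4
Op 11: best P0=NH0 P1=NH4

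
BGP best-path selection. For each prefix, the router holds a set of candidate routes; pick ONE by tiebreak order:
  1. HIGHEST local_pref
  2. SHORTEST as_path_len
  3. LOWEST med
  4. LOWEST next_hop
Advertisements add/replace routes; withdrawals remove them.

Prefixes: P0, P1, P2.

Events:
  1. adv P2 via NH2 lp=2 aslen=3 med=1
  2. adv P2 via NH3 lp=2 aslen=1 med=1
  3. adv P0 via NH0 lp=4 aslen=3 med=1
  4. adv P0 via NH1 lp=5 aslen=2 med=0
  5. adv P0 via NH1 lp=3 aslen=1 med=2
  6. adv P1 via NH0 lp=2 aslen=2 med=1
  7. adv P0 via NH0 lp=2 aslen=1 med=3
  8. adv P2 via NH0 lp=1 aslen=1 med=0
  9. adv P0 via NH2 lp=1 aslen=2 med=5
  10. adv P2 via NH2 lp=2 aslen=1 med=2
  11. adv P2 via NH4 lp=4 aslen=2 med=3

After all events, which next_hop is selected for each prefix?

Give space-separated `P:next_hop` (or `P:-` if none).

Op 1: best P0=- P1=- P2=NH2
Op 2: best P0=- P1=- P2=NH3
Op 3: best P0=NH0 P1=- P2=NH3
Op 4: best P0=NH1 P1=- P2=NH3
Op 5: best P0=NH0 P1=- P2=NH3
Op 6: best P0=NH0 P1=NH0 P2=NH3
Op 7: best P0=NH1 P1=NH0 P2=NH3
Op 8: best P0=NH1 P1=NH0 P2=NH3
Op 9: best P0=NH1 P1=NH0 P2=NH3
Op 10: best P0=NH1 P1=NH0 P2=NH3
Op 11: best P0=NH1 P1=NH0 P2=NH4

Answer: P0:NH1 P1:NH0 P2:NH4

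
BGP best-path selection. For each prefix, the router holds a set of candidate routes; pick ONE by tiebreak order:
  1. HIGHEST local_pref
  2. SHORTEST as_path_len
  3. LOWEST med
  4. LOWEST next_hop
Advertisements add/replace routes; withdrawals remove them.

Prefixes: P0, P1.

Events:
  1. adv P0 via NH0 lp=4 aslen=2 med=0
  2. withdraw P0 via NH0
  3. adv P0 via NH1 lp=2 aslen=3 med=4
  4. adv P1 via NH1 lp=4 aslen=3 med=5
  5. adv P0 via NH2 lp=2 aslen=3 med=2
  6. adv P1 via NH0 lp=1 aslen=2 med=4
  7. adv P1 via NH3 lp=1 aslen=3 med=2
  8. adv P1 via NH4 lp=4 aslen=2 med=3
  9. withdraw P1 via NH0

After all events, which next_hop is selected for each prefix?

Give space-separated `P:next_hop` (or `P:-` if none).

Op 1: best P0=NH0 P1=-
Op 2: best P0=- P1=-
Op 3: best P0=NH1 P1=-
Op 4: best P0=NH1 P1=NH1
Op 5: best P0=NH2 P1=NH1
Op 6: best P0=NH2 P1=NH1
Op 7: best P0=NH2 P1=NH1
Op 8: best P0=NH2 P1=NH4
Op 9: best P0=NH2 P1=NH4

Answer: P0:NH2 P1:NH4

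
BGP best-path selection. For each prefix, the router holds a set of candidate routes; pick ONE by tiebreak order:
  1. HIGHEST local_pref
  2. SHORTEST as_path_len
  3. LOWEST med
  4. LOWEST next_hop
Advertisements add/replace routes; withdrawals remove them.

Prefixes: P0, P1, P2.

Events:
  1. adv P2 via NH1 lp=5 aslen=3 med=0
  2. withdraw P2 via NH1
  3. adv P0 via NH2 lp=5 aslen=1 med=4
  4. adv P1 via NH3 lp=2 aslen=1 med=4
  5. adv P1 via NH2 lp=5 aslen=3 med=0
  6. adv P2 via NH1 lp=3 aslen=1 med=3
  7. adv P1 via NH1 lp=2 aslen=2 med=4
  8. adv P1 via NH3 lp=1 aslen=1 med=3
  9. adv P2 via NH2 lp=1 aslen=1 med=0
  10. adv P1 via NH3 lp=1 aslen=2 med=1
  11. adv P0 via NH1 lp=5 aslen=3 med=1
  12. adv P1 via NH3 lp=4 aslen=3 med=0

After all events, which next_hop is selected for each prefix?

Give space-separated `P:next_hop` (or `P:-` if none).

Answer: P0:NH2 P1:NH2 P2:NH1

Derivation:
Op 1: best P0=- P1=- P2=NH1
Op 2: best P0=- P1=- P2=-
Op 3: best P0=NH2 P1=- P2=-
Op 4: best P0=NH2 P1=NH3 P2=-
Op 5: best P0=NH2 P1=NH2 P2=-
Op 6: best P0=NH2 P1=NH2 P2=NH1
Op 7: best P0=NH2 P1=NH2 P2=NH1
Op 8: best P0=NH2 P1=NH2 P2=NH1
Op 9: best P0=NH2 P1=NH2 P2=NH1
Op 10: best P0=NH2 P1=NH2 P2=NH1
Op 11: best P0=NH2 P1=NH2 P2=NH1
Op 12: best P0=NH2 P1=NH2 P2=NH1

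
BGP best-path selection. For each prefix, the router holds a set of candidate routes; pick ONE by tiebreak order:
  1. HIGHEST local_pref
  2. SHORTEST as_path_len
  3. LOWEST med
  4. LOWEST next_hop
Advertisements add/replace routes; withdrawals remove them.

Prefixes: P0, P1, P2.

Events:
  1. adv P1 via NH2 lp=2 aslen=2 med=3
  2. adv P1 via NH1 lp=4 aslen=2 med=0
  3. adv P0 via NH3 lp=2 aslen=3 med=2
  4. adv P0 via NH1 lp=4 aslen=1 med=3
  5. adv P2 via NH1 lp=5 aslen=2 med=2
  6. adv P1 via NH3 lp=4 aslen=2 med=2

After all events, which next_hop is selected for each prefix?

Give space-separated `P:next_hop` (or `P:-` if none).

Answer: P0:NH1 P1:NH1 P2:NH1

Derivation:
Op 1: best P0=- P1=NH2 P2=-
Op 2: best P0=- P1=NH1 P2=-
Op 3: best P0=NH3 P1=NH1 P2=-
Op 4: best P0=NH1 P1=NH1 P2=-
Op 5: best P0=NH1 P1=NH1 P2=NH1
Op 6: best P0=NH1 P1=NH1 P2=NH1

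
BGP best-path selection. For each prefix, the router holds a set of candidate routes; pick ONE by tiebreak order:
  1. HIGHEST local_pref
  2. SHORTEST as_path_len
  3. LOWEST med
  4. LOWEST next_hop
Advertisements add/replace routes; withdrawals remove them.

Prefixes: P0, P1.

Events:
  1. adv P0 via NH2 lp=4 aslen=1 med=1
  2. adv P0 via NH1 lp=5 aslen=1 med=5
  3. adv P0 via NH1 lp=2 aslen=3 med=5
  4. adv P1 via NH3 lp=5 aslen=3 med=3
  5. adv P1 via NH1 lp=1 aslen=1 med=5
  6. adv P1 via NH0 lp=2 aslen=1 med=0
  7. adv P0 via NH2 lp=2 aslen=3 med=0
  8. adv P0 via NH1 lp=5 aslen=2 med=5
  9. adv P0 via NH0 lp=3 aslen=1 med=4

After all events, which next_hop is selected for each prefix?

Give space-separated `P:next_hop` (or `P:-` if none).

Answer: P0:NH1 P1:NH3

Derivation:
Op 1: best P0=NH2 P1=-
Op 2: best P0=NH1 P1=-
Op 3: best P0=NH2 P1=-
Op 4: best P0=NH2 P1=NH3
Op 5: best P0=NH2 P1=NH3
Op 6: best P0=NH2 P1=NH3
Op 7: best P0=NH2 P1=NH3
Op 8: best P0=NH1 P1=NH3
Op 9: best P0=NH1 P1=NH3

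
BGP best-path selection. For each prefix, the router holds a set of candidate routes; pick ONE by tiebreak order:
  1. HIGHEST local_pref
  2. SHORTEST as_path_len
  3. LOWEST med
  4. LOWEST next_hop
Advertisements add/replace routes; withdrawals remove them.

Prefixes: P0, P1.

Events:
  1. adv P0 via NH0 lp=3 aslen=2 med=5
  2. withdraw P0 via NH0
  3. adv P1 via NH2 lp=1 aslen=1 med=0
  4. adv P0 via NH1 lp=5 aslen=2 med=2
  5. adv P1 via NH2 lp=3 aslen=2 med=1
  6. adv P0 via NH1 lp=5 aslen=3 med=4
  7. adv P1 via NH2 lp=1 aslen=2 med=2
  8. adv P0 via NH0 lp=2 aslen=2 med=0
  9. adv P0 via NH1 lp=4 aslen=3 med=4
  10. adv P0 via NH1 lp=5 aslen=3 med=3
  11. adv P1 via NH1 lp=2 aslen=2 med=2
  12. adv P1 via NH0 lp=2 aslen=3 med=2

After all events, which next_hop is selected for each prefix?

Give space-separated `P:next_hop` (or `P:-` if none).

Answer: P0:NH1 P1:NH1

Derivation:
Op 1: best P0=NH0 P1=-
Op 2: best P0=- P1=-
Op 3: best P0=- P1=NH2
Op 4: best P0=NH1 P1=NH2
Op 5: best P0=NH1 P1=NH2
Op 6: best P0=NH1 P1=NH2
Op 7: best P0=NH1 P1=NH2
Op 8: best P0=NH1 P1=NH2
Op 9: best P0=NH1 P1=NH2
Op 10: best P0=NH1 P1=NH2
Op 11: best P0=NH1 P1=NH1
Op 12: best P0=NH1 P1=NH1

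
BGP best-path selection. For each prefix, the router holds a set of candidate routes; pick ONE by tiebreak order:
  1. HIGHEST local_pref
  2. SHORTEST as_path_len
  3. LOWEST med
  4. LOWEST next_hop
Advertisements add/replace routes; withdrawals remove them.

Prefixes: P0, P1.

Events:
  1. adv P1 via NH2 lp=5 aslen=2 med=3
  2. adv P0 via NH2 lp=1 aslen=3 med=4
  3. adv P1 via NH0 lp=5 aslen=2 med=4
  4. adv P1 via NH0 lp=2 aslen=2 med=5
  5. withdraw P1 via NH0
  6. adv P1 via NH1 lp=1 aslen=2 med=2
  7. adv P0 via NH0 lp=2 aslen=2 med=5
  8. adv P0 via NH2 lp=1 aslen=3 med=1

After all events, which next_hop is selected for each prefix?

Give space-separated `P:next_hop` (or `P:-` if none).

Op 1: best P0=- P1=NH2
Op 2: best P0=NH2 P1=NH2
Op 3: best P0=NH2 P1=NH2
Op 4: best P0=NH2 P1=NH2
Op 5: best P0=NH2 P1=NH2
Op 6: best P0=NH2 P1=NH2
Op 7: best P0=NH0 P1=NH2
Op 8: best P0=NH0 P1=NH2

Answer: P0:NH0 P1:NH2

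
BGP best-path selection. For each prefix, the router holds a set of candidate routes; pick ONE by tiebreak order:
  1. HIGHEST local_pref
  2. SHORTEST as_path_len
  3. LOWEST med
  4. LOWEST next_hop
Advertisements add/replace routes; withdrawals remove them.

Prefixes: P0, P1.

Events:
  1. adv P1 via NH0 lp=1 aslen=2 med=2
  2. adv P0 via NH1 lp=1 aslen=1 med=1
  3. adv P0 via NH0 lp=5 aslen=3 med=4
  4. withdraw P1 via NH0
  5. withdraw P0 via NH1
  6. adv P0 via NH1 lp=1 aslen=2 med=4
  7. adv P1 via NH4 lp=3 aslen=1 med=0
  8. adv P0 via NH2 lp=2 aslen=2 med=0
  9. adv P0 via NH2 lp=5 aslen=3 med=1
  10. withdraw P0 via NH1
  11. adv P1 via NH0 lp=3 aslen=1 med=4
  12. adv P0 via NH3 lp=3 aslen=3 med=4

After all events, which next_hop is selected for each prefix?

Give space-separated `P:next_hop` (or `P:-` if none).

Op 1: best P0=- P1=NH0
Op 2: best P0=NH1 P1=NH0
Op 3: best P0=NH0 P1=NH0
Op 4: best P0=NH0 P1=-
Op 5: best P0=NH0 P1=-
Op 6: best P0=NH0 P1=-
Op 7: best P0=NH0 P1=NH4
Op 8: best P0=NH0 P1=NH4
Op 9: best P0=NH2 P1=NH4
Op 10: best P0=NH2 P1=NH4
Op 11: best P0=NH2 P1=NH4
Op 12: best P0=NH2 P1=NH4

Answer: P0:NH2 P1:NH4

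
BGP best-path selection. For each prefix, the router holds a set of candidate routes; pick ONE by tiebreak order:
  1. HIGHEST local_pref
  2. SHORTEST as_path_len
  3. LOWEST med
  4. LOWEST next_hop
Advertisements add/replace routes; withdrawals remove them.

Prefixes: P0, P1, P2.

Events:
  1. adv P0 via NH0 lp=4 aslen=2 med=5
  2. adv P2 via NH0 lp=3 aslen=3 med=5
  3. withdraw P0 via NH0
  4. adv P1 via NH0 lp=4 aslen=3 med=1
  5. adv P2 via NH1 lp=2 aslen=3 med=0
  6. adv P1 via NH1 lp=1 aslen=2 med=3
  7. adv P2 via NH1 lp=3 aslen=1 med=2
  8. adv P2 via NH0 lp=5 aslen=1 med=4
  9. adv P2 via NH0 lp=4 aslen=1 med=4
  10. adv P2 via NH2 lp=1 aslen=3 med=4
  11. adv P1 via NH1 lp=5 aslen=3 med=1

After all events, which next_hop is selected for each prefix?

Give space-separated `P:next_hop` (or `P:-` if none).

Answer: P0:- P1:NH1 P2:NH0

Derivation:
Op 1: best P0=NH0 P1=- P2=-
Op 2: best P0=NH0 P1=- P2=NH0
Op 3: best P0=- P1=- P2=NH0
Op 4: best P0=- P1=NH0 P2=NH0
Op 5: best P0=- P1=NH0 P2=NH0
Op 6: best P0=- P1=NH0 P2=NH0
Op 7: best P0=- P1=NH0 P2=NH1
Op 8: best P0=- P1=NH0 P2=NH0
Op 9: best P0=- P1=NH0 P2=NH0
Op 10: best P0=- P1=NH0 P2=NH0
Op 11: best P0=- P1=NH1 P2=NH0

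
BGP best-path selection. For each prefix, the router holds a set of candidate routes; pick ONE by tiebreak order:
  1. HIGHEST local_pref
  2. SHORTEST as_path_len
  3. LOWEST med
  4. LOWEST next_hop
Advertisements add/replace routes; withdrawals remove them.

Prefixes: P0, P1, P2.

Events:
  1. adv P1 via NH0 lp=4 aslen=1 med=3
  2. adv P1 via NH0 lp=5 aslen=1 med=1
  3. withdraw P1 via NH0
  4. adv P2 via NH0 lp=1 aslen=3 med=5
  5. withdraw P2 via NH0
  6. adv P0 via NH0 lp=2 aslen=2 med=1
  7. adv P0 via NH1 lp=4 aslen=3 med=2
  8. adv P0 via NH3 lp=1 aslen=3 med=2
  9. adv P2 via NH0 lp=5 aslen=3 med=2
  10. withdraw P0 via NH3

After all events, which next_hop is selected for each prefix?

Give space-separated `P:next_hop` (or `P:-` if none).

Op 1: best P0=- P1=NH0 P2=-
Op 2: best P0=- P1=NH0 P2=-
Op 3: best P0=- P1=- P2=-
Op 4: best P0=- P1=- P2=NH0
Op 5: best P0=- P1=- P2=-
Op 6: best P0=NH0 P1=- P2=-
Op 7: best P0=NH1 P1=- P2=-
Op 8: best P0=NH1 P1=- P2=-
Op 9: best P0=NH1 P1=- P2=NH0
Op 10: best P0=NH1 P1=- P2=NH0

Answer: P0:NH1 P1:- P2:NH0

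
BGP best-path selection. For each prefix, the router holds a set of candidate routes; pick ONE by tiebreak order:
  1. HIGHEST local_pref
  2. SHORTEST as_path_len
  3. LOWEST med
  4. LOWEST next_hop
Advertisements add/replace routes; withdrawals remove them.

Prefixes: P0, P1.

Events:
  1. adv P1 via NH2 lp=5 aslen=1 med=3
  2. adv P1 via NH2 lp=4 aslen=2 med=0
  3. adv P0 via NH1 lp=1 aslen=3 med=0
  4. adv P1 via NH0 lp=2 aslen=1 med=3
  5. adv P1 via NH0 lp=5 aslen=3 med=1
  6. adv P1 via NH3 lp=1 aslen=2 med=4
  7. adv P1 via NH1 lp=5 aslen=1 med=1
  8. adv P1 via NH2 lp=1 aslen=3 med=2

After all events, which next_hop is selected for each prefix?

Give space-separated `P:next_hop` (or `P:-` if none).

Op 1: best P0=- P1=NH2
Op 2: best P0=- P1=NH2
Op 3: best P0=NH1 P1=NH2
Op 4: best P0=NH1 P1=NH2
Op 5: best P0=NH1 P1=NH0
Op 6: best P0=NH1 P1=NH0
Op 7: best P0=NH1 P1=NH1
Op 8: best P0=NH1 P1=NH1

Answer: P0:NH1 P1:NH1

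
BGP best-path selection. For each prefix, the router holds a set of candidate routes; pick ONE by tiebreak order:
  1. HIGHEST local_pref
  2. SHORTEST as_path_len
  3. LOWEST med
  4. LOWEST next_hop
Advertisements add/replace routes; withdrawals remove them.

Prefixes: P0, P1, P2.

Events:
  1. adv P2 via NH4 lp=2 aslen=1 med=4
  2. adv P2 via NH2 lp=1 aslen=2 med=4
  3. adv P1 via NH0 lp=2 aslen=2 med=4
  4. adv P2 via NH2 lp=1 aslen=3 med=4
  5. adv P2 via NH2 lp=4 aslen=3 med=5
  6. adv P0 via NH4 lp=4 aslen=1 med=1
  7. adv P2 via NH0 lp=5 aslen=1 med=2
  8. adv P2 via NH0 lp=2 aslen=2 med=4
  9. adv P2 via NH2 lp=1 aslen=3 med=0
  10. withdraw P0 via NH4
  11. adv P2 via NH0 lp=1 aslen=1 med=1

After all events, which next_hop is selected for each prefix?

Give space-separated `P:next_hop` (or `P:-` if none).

Answer: P0:- P1:NH0 P2:NH4

Derivation:
Op 1: best P0=- P1=- P2=NH4
Op 2: best P0=- P1=- P2=NH4
Op 3: best P0=- P1=NH0 P2=NH4
Op 4: best P0=- P1=NH0 P2=NH4
Op 5: best P0=- P1=NH0 P2=NH2
Op 6: best P0=NH4 P1=NH0 P2=NH2
Op 7: best P0=NH4 P1=NH0 P2=NH0
Op 8: best P0=NH4 P1=NH0 P2=NH2
Op 9: best P0=NH4 P1=NH0 P2=NH4
Op 10: best P0=- P1=NH0 P2=NH4
Op 11: best P0=- P1=NH0 P2=NH4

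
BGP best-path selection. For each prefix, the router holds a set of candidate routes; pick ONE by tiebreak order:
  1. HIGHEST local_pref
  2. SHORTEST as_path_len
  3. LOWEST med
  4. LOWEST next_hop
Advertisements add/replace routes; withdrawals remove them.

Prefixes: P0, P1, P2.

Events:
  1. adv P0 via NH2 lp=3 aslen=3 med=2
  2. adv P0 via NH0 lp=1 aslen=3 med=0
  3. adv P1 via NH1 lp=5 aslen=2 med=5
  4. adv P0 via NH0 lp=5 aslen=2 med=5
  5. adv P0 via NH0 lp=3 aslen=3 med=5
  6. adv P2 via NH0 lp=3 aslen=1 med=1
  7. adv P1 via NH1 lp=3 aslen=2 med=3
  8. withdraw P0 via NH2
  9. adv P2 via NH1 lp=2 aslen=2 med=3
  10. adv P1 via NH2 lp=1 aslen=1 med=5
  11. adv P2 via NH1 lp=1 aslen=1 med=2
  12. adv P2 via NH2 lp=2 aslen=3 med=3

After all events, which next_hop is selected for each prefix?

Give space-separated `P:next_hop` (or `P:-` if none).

Op 1: best P0=NH2 P1=- P2=-
Op 2: best P0=NH2 P1=- P2=-
Op 3: best P0=NH2 P1=NH1 P2=-
Op 4: best P0=NH0 P1=NH1 P2=-
Op 5: best P0=NH2 P1=NH1 P2=-
Op 6: best P0=NH2 P1=NH1 P2=NH0
Op 7: best P0=NH2 P1=NH1 P2=NH0
Op 8: best P0=NH0 P1=NH1 P2=NH0
Op 9: best P0=NH0 P1=NH1 P2=NH0
Op 10: best P0=NH0 P1=NH1 P2=NH0
Op 11: best P0=NH0 P1=NH1 P2=NH0
Op 12: best P0=NH0 P1=NH1 P2=NH0

Answer: P0:NH0 P1:NH1 P2:NH0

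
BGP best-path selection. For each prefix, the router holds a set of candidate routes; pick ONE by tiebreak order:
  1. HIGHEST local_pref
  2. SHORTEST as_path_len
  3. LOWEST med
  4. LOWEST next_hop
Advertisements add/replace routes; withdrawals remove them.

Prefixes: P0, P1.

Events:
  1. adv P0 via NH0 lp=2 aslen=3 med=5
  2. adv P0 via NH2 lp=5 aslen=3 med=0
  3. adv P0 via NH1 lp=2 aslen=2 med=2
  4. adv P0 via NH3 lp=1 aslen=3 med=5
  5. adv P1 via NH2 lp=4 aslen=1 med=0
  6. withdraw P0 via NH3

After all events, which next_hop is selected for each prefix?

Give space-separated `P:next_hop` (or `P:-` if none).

Op 1: best P0=NH0 P1=-
Op 2: best P0=NH2 P1=-
Op 3: best P0=NH2 P1=-
Op 4: best P0=NH2 P1=-
Op 5: best P0=NH2 P1=NH2
Op 6: best P0=NH2 P1=NH2

Answer: P0:NH2 P1:NH2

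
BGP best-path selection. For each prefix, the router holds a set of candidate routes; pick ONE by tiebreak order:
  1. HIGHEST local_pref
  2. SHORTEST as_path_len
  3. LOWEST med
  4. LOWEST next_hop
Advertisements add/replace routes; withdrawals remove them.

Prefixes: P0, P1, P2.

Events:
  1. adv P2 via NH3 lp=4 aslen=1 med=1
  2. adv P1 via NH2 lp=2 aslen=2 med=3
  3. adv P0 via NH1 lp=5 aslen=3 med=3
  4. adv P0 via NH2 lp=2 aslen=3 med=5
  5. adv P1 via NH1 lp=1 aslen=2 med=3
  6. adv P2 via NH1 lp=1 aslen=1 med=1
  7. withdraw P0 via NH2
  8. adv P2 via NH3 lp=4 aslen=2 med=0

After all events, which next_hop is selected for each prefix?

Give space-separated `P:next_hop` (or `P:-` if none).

Answer: P0:NH1 P1:NH2 P2:NH3

Derivation:
Op 1: best P0=- P1=- P2=NH3
Op 2: best P0=- P1=NH2 P2=NH3
Op 3: best P0=NH1 P1=NH2 P2=NH3
Op 4: best P0=NH1 P1=NH2 P2=NH3
Op 5: best P0=NH1 P1=NH2 P2=NH3
Op 6: best P0=NH1 P1=NH2 P2=NH3
Op 7: best P0=NH1 P1=NH2 P2=NH3
Op 8: best P0=NH1 P1=NH2 P2=NH3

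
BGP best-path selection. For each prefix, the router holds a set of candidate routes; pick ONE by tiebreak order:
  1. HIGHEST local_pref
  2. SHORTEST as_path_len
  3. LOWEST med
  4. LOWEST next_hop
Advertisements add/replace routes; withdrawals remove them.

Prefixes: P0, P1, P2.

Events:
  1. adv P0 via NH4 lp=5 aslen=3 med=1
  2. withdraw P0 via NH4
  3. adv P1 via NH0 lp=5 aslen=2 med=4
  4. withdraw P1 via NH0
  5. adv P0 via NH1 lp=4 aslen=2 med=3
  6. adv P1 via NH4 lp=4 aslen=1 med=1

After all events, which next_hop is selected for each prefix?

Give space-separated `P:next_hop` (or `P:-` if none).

Answer: P0:NH1 P1:NH4 P2:-

Derivation:
Op 1: best P0=NH4 P1=- P2=-
Op 2: best P0=- P1=- P2=-
Op 3: best P0=- P1=NH0 P2=-
Op 4: best P0=- P1=- P2=-
Op 5: best P0=NH1 P1=- P2=-
Op 6: best P0=NH1 P1=NH4 P2=-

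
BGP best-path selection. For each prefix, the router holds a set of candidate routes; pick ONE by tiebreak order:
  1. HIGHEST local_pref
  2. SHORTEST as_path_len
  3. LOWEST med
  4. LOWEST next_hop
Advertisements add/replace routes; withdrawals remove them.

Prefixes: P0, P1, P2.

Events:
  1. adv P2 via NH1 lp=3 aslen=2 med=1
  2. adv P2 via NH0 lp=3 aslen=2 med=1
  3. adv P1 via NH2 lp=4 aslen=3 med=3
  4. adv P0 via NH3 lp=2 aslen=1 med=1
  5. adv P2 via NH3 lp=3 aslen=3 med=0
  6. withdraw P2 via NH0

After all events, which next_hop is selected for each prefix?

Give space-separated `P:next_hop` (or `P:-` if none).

Op 1: best P0=- P1=- P2=NH1
Op 2: best P0=- P1=- P2=NH0
Op 3: best P0=- P1=NH2 P2=NH0
Op 4: best P0=NH3 P1=NH2 P2=NH0
Op 5: best P0=NH3 P1=NH2 P2=NH0
Op 6: best P0=NH3 P1=NH2 P2=NH1

Answer: P0:NH3 P1:NH2 P2:NH1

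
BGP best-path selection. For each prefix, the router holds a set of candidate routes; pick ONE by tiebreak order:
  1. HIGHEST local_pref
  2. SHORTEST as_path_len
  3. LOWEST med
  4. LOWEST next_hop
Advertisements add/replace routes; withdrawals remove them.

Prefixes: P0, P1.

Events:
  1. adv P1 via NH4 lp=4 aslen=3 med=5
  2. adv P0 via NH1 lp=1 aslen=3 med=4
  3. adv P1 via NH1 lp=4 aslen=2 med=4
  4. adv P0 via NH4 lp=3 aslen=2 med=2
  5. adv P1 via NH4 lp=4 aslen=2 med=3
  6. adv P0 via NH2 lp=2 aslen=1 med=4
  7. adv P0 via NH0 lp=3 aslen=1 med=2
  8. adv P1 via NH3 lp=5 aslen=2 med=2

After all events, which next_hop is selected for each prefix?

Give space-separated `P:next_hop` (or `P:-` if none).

Answer: P0:NH0 P1:NH3

Derivation:
Op 1: best P0=- P1=NH4
Op 2: best P0=NH1 P1=NH4
Op 3: best P0=NH1 P1=NH1
Op 4: best P0=NH4 P1=NH1
Op 5: best P0=NH4 P1=NH4
Op 6: best P0=NH4 P1=NH4
Op 7: best P0=NH0 P1=NH4
Op 8: best P0=NH0 P1=NH3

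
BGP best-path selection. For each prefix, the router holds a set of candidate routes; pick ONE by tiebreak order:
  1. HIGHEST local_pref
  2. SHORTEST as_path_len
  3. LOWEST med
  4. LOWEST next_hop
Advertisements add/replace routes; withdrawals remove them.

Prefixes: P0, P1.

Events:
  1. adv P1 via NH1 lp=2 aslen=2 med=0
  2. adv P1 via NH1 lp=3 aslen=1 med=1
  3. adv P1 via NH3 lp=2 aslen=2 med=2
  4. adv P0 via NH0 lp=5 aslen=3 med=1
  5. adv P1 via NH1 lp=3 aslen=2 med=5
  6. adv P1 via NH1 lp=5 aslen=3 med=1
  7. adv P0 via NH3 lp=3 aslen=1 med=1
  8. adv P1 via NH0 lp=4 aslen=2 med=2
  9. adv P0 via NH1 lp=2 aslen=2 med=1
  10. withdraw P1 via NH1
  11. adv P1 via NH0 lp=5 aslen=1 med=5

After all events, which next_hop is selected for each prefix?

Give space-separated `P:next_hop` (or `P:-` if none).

Answer: P0:NH0 P1:NH0

Derivation:
Op 1: best P0=- P1=NH1
Op 2: best P0=- P1=NH1
Op 3: best P0=- P1=NH1
Op 4: best P0=NH0 P1=NH1
Op 5: best P0=NH0 P1=NH1
Op 6: best P0=NH0 P1=NH1
Op 7: best P0=NH0 P1=NH1
Op 8: best P0=NH0 P1=NH1
Op 9: best P0=NH0 P1=NH1
Op 10: best P0=NH0 P1=NH0
Op 11: best P0=NH0 P1=NH0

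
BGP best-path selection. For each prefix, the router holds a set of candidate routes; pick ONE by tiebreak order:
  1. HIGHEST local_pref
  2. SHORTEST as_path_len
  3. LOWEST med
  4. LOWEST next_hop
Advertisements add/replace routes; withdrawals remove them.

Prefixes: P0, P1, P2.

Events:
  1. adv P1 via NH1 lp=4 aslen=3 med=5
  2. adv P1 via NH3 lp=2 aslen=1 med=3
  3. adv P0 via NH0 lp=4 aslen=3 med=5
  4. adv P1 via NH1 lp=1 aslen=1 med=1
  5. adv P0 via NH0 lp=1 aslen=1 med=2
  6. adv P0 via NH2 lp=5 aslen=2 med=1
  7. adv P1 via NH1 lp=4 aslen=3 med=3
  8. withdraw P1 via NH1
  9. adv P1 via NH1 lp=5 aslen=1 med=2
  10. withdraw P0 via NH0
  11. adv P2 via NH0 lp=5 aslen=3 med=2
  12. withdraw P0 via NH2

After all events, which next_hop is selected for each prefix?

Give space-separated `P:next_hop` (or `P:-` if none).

Op 1: best P0=- P1=NH1 P2=-
Op 2: best P0=- P1=NH1 P2=-
Op 3: best P0=NH0 P1=NH1 P2=-
Op 4: best P0=NH0 P1=NH3 P2=-
Op 5: best P0=NH0 P1=NH3 P2=-
Op 6: best P0=NH2 P1=NH3 P2=-
Op 7: best P0=NH2 P1=NH1 P2=-
Op 8: best P0=NH2 P1=NH3 P2=-
Op 9: best P0=NH2 P1=NH1 P2=-
Op 10: best P0=NH2 P1=NH1 P2=-
Op 11: best P0=NH2 P1=NH1 P2=NH0
Op 12: best P0=- P1=NH1 P2=NH0

Answer: P0:- P1:NH1 P2:NH0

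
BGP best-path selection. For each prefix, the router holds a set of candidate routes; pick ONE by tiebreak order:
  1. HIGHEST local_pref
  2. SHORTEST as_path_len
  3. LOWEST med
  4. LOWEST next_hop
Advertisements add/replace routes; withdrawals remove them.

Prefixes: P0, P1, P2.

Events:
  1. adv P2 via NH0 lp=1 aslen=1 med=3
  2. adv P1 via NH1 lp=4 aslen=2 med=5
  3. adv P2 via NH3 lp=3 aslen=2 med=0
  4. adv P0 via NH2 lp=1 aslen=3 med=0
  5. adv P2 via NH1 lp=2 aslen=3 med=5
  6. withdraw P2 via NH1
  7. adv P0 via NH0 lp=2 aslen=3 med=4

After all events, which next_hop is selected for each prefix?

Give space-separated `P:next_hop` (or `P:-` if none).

Answer: P0:NH0 P1:NH1 P2:NH3

Derivation:
Op 1: best P0=- P1=- P2=NH0
Op 2: best P0=- P1=NH1 P2=NH0
Op 3: best P0=- P1=NH1 P2=NH3
Op 4: best P0=NH2 P1=NH1 P2=NH3
Op 5: best P0=NH2 P1=NH1 P2=NH3
Op 6: best P0=NH2 P1=NH1 P2=NH3
Op 7: best P0=NH0 P1=NH1 P2=NH3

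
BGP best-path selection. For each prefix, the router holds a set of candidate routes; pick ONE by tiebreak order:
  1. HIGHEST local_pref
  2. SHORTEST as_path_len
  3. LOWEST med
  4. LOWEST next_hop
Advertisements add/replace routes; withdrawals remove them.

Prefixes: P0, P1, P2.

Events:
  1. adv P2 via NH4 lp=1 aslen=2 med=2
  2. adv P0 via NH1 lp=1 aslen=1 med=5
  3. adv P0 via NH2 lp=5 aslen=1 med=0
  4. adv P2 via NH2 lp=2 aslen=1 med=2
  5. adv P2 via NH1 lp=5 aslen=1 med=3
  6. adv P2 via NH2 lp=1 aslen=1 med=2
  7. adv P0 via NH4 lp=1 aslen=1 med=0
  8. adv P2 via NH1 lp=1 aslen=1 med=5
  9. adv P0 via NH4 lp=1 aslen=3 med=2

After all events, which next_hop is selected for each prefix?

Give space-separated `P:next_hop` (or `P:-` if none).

Op 1: best P0=- P1=- P2=NH4
Op 2: best P0=NH1 P1=- P2=NH4
Op 3: best P0=NH2 P1=- P2=NH4
Op 4: best P0=NH2 P1=- P2=NH2
Op 5: best P0=NH2 P1=- P2=NH1
Op 6: best P0=NH2 P1=- P2=NH1
Op 7: best P0=NH2 P1=- P2=NH1
Op 8: best P0=NH2 P1=- P2=NH2
Op 9: best P0=NH2 P1=- P2=NH2

Answer: P0:NH2 P1:- P2:NH2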